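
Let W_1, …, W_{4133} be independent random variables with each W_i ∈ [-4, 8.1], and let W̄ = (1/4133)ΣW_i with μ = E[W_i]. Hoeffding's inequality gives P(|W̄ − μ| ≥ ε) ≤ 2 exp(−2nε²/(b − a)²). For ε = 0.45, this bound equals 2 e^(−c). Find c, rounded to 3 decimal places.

11.433

c = 2nε²/(b − a)² = 2·4133·0.45² / 12.1² = 11.4327.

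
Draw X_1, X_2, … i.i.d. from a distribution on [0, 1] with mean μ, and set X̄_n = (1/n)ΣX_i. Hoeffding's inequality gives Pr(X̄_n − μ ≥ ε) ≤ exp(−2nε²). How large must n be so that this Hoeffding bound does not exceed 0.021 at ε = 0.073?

Require exp(−2nε²) ≤ 0.021, i.e. 2nε² ≥ ln(1/0.021) = 3.863233.
So n ≥ 3.863233 / (2·0.073²) = 362.473.
The smallest integer n is 363.

363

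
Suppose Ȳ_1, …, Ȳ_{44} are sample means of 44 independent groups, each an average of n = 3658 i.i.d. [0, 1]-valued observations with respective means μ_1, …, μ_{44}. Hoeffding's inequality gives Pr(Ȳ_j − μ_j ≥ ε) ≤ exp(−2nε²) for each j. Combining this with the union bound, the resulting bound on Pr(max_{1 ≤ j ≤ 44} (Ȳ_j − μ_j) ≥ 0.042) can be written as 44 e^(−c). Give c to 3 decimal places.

12.905

Union bound over the 44 events: Pr(max_{1 ≤ j ≤ 44} (Ȳ_j − μ_j) ≥ 0.042) ≤ 44·exp(−2nε²) = 44 exp(−2·3658·0.042²).
So c = 2·3658·0.042² = 12.9054.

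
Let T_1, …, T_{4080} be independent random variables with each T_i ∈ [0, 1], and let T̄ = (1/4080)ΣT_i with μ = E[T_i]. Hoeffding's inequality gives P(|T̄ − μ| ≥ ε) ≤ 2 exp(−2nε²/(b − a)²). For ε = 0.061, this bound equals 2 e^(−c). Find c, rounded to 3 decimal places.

30.363

c = 2nε²/(b − a)² = 2·4080·0.061² / 1² = 30.3634.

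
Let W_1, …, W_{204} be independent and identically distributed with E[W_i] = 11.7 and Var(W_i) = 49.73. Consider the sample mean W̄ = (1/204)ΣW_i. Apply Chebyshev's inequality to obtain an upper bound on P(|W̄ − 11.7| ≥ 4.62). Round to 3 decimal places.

0.011

Var(W̄) = Var(W_i)/n = 49.73/204 = 0.24377.
Chebyshev: P(|W̄ − 11.7| ≥ 4.62) ≤ Var(W̄)/(4.62)² = 49.73/(204·4.62²) = 0.0114.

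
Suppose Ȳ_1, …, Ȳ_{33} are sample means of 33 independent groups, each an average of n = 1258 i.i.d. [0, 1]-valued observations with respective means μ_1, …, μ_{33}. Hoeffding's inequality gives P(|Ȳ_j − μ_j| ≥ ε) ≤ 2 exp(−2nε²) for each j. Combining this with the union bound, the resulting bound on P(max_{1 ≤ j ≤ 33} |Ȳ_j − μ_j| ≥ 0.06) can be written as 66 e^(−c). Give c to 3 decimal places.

9.058

Union bound over the 33 events: P(max_{1 ≤ j ≤ 33} |Ȳ_j − μ_j| ≥ 0.06) ≤ 33·2·exp(−2nε²) = 66 exp(−2·1258·0.06²).
So c = 2·1258·0.06² = 9.0576.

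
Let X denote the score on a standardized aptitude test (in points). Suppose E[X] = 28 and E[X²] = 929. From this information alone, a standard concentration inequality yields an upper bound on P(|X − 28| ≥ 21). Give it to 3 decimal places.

0.329

The first two moments determine the variance, so Chebyshev's inequality is the sharpest standard bound available.
Var(X) = E[X²] − (E[X])² = 929 − 784 = 145.
Chebyshev's inequality: P(|X − μ| ≥ t) ≤ Var(X)/t² = 145/441 = 0.3288.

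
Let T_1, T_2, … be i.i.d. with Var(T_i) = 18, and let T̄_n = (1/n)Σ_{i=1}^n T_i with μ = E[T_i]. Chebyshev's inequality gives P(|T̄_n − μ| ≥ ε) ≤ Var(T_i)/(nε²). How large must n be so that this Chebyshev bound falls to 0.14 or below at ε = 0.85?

178

Require 18/(n·0.85²) ≤ 0.14, i.e. n ≥ 18/(0.14·0.85²) = 177.954.
The smallest integer n is 178.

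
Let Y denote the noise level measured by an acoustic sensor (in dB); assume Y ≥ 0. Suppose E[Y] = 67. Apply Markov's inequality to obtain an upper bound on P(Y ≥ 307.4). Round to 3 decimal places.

Markov's inequality: for a non-negative random variable, P(Y ≥ a) ≤ E[Y]/a.
Here E[Y] = 67 and a = 307.4, so the bound is 67/307.4 = 0.2180.

0.218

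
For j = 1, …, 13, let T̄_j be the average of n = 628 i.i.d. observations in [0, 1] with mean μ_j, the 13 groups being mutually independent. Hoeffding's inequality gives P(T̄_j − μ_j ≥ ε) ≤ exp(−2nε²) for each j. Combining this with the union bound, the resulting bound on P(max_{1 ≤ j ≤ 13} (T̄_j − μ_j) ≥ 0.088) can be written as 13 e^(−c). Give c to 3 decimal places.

9.726

Union bound over the 13 events: P(max_{1 ≤ j ≤ 13} (T̄_j − μ_j) ≥ 0.088) ≤ 13·exp(−2nε²) = 13 exp(−2·628·0.088²).
So c = 2·628·0.088² = 9.7265.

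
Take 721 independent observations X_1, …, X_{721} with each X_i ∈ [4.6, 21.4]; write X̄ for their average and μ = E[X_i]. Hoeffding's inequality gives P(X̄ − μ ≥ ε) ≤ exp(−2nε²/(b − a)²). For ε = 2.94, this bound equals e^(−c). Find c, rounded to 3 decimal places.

c = 2nε²/(b − a)² = 2·721·2.94² / 16.8² = 44.1613.

44.161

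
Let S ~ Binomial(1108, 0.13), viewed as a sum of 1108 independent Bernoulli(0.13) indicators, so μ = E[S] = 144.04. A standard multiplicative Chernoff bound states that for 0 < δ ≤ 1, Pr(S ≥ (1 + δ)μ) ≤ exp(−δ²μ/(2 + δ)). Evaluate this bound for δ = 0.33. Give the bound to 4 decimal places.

0.0012

Exponent = δ²μ/(2 + δ) = 0.33²·144.04/2.33 = 6.7322.
Bound = exp(−6.7322) = 0.00119.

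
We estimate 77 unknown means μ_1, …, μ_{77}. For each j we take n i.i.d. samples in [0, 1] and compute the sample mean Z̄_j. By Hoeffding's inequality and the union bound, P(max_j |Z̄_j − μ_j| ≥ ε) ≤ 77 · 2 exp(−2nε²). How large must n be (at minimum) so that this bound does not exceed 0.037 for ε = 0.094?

Need 2·77·exp(−2nε²) ≤ 0.037, i.e. exp(−2nε²) ≤ 0.037/154.
So 2nε² ≥ ln(154/0.037) = 8.333790.
Hence n ≥ 8.333790/(2·0.094²) = 471.582.
The smallest integer n is 472.

472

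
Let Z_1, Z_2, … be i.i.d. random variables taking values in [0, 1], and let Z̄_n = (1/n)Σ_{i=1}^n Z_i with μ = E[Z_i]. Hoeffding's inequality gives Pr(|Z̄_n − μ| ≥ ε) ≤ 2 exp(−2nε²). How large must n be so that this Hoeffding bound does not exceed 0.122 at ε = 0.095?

155

Require 2·exp(−2nε²) ≤ 0.122, i.e. 2nε² ≥ ln(2/0.122) = 2.796881.
So n ≥ 2.796881 / (2·0.095²) = 154.952.
The smallest integer n is 155.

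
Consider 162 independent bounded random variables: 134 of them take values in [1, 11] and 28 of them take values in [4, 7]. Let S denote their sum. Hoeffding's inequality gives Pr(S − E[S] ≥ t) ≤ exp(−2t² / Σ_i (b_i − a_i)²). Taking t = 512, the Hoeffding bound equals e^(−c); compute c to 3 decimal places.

38.404

Σ(b_i − a_i)² = 134·10² + 28·3² = 13652.
c = 2t² / 13652 = 2·512² / 13652 = 38.4038.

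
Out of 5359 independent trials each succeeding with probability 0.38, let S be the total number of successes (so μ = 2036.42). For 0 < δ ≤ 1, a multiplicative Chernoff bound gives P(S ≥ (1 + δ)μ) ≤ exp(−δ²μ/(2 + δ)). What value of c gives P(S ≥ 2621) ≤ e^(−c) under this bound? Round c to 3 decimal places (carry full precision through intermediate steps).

73.374

Write 2621 = (1 + δ)μ, so δ = 2621/2036.42 − 1 = 0.2870626…
Then the exponent is δ²μ/(2 + δ) = (2621 − μ)² / (μ·(2 + δ)) = 73.374052.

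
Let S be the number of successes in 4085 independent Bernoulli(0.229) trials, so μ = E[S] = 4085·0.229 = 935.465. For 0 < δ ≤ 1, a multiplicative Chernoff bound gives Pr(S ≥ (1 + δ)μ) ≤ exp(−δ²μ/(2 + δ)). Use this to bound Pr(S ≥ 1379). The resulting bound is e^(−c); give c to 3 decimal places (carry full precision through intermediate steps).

84.997

Write 1379 = (1 + δ)μ, so δ = 1379/935.465 − 1 = 0.4741332…
Then the exponent is δ²μ/(2 + δ) = (1379 − μ)² / (μ·(2 + δ)) = 84.997309.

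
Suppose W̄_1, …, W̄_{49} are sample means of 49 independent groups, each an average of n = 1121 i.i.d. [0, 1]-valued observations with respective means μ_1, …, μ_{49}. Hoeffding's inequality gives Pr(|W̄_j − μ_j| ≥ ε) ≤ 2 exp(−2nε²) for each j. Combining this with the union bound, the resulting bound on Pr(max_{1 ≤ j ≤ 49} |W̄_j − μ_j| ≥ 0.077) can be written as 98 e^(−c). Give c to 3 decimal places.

Union bound over the 49 events: Pr(max_{1 ≤ j ≤ 49} |W̄_j − μ_j| ≥ 0.077) ≤ 49·2·exp(−2nε²) = 98 exp(−2·1121·0.077²).
So c = 2·1121·0.077² = 13.2928.

13.293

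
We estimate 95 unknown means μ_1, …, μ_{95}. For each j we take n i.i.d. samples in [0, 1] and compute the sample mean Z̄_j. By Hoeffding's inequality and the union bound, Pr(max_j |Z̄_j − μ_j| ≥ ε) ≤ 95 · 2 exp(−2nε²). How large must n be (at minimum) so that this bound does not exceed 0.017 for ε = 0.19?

Need 2·95·exp(−2nε²) ≤ 0.017, i.e. exp(−2nε²) ≤ 0.017/190.
So 2nε² ≥ ln(190/0.017) = 9.321566.
Hence n ≥ 9.321566/(2·0.19²) = 129.108.
The smallest integer n is 130.

130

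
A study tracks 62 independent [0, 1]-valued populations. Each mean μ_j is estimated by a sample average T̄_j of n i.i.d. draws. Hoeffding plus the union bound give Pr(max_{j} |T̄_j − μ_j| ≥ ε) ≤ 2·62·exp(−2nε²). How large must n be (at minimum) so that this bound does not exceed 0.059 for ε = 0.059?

1099

Need 2·62·exp(−2nε²) ≤ 0.059, i.e. exp(−2nε²) ≤ 0.059/124.
So 2nε² ≥ ln(124/0.059) = 7.650499.
Hence n ≥ 7.650499/(2·0.059²) = 1098.894.
The smallest integer n is 1099.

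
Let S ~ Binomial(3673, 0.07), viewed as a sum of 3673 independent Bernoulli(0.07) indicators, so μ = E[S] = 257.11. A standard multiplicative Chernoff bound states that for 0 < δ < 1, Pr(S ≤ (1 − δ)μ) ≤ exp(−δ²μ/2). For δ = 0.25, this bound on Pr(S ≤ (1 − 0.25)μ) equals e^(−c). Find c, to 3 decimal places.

c = δ²μ/2 = 0.25²·257.11/2 = 8.0347.

8.035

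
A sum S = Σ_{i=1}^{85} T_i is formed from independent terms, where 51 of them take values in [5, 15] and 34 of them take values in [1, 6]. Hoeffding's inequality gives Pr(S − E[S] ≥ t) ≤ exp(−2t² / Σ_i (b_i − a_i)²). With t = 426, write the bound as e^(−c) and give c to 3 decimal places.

Σ(b_i − a_i)² = 51·10² + 34·5² = 5950.
c = 2t² / 5950 = 2·426² / 5950 = 61.0003.

61.000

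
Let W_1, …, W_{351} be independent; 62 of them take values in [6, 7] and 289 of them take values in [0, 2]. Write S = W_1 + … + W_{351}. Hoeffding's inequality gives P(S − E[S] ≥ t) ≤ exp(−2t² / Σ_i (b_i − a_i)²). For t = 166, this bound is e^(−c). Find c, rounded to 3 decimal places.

Σ(b_i − a_i)² = 62·1² + 289·2² = 1218.
c = 2t² / 1218 = 2·166² / 1218 = 45.2479.

45.248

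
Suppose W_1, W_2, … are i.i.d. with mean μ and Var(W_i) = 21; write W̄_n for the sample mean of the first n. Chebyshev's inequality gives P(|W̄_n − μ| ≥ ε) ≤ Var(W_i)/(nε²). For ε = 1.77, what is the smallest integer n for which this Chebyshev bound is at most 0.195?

35

Require 21/(n·1.77²) ≤ 0.195, i.e. n ≥ 21/(0.195·1.77²) = 34.375.
The smallest integer n is 35.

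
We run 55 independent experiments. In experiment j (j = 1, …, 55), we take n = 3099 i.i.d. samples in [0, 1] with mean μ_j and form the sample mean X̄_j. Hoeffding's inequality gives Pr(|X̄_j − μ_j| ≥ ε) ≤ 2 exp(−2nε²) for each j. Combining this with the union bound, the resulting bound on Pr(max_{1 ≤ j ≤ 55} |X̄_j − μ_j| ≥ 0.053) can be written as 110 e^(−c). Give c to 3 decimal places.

17.410

Union bound over the 55 events: Pr(max_{1 ≤ j ≤ 55} |X̄_j − μ_j| ≥ 0.053) ≤ 55·2·exp(−2nε²) = 110 exp(−2·3099·0.053²).
So c = 2·3099·0.053² = 17.4102.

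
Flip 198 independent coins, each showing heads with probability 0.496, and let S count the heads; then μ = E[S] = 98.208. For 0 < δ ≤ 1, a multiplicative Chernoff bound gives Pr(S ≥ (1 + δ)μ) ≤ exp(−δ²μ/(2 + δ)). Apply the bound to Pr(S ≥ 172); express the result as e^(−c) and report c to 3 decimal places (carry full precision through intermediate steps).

20.152

Write 172 = (1 + δ)μ, so δ = 172/98.208 − 1 = 0.7513848…
Then the exponent is δ²μ/(2 + δ) = (172 − μ)² / (μ·(2 + δ)) = 20.152102.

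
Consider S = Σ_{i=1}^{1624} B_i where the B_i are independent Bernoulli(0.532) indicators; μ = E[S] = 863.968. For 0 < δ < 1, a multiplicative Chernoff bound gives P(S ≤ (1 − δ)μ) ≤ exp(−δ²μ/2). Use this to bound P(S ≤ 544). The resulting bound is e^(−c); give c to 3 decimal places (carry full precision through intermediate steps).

59.250

Write 544 = (1 − δ)μ, so δ = 1 − 544/863.968 = 0.370347…
Then the exponent is δ²μ/2 = (μ − 544)²/(2μ) = 59.249602.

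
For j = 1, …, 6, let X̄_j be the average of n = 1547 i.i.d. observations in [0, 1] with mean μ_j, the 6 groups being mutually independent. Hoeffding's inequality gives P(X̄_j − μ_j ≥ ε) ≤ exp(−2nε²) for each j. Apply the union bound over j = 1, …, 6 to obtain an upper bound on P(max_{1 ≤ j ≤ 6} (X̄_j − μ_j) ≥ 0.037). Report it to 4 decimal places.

Per-experiment Hoeffding bound: exp(−2·1547·0.037²) = exp(−4.23569) = 0.01447.
Union bound over 6 events: 6·0.01447 = 0.08682.

0.0868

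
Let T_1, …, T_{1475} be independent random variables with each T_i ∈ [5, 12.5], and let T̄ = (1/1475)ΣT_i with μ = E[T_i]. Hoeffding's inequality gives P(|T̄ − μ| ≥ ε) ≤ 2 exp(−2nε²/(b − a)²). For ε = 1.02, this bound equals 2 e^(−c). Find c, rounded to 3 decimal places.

c = 2nε²/(b − a)² = 2·1475·1.02² / 7.5² = 54.5632.

54.563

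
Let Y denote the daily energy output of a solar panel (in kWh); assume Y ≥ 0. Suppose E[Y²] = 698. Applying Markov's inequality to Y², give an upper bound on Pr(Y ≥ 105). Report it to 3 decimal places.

Since Y ≥ 0, the event {Y ≥ 105} is the same as {Y² ≥ 11025}.
Markov's inequality applied to Y² gives Pr(Y² ≥ 11025) ≤ E[Y²]/11025 = 698/11025 = 0.0633.

0.063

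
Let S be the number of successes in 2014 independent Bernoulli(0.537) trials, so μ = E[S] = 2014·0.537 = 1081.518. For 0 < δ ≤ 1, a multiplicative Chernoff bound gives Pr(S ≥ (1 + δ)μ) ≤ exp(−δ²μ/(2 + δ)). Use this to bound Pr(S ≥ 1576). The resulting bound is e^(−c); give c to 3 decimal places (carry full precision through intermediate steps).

Write 1576 = (1 + δ)μ, so δ = 1576/1081.518 − 1 = 0.4572111…
Then the exponent is δ²μ/(2 + δ) = (1576 − μ)² / (μ·(2 + δ)) = 92.007824.

92.008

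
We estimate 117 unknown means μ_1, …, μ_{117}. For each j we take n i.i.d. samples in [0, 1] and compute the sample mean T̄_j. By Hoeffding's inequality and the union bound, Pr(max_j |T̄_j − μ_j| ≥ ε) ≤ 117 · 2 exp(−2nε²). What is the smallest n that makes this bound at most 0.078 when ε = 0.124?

Need 2·117·exp(−2nε²) ≤ 0.078, i.e. exp(−2nε²) ≤ 0.078/234.
So 2nε² ≥ ln(234/0.078) = 8.006368.
Hence n ≥ 8.006368/(2·0.124²) = 260.353.
The smallest integer n is 261.

261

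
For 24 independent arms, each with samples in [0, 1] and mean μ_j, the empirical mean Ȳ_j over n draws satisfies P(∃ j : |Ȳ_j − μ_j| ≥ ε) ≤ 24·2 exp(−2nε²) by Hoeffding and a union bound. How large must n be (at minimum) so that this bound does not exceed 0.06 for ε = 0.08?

Need 2·24·exp(−2nε²) ≤ 0.06, i.e. exp(−2nε²) ≤ 0.06/48.
So 2nε² ≥ ln(48/0.06) = 6.684612.
Hence n ≥ 6.684612/(2·0.08²) = 522.235.
The smallest integer n is 523.

523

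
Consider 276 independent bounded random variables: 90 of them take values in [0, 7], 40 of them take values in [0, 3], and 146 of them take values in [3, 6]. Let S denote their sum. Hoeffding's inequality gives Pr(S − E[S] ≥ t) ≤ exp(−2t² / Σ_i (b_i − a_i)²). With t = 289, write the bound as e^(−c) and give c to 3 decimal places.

27.456

Σ(b_i − a_i)² = 90·7² + 40·3² + 146·3² = 6084.
c = 2t² / 6084 = 2·289² / 6084 = 27.4560.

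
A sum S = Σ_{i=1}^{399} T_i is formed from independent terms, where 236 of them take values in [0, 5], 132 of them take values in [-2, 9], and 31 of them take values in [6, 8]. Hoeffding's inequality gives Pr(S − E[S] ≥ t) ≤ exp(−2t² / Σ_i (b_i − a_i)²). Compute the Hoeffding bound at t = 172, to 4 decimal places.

0.0679

Σ(b_i − a_i)² = 236·5² + 132·11² + 31·2² = 21996.
Exponent = 2·172² / 21996 = 2.68994.
Bound = exp(−2.68994) = 0.06788.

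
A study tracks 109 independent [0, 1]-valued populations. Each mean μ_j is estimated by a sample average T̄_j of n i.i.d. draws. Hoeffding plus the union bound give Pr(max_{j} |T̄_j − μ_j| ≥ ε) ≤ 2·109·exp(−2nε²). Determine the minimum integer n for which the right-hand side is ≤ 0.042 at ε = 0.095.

Need 2·109·exp(−2nε²) ≤ 0.042, i.e. exp(−2nε²) ≤ 0.042/218.
So 2nε² ≥ ln(218/0.042) = 8.554581.
Hence n ≥ 8.554581/(2·0.095²) = 473.938.
The smallest integer n is 474.

474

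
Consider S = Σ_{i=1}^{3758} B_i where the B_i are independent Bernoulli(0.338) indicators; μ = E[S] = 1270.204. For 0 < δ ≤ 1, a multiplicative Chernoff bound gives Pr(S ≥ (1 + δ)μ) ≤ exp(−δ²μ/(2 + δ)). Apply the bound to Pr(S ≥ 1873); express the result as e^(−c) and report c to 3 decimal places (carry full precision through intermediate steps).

115.603

Write 1873 = (1 + δ)μ, so δ = 1873/1270.204 − 1 = 0.4745663…
Then the exponent is δ²μ/(2 + δ) = (1873 − μ)² / (μ·(2 + δ)) = 115.602747.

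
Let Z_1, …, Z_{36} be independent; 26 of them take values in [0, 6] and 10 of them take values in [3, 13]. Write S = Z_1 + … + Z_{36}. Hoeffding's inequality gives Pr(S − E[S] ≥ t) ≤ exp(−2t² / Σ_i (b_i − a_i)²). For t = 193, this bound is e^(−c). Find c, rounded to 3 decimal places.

38.480

Σ(b_i − a_i)² = 26·6² + 10·10² = 1936.
c = 2t² / 1936 = 2·193² / 1936 = 38.4804.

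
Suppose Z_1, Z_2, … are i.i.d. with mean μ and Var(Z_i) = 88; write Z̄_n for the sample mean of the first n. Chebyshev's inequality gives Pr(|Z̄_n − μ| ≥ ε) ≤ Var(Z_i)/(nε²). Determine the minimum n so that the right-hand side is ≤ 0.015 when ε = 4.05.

358

Require 88/(n·4.05²) ≤ 0.015, i.e. n ≥ 88/(0.015·4.05²) = 357.669.
The smallest integer n is 358.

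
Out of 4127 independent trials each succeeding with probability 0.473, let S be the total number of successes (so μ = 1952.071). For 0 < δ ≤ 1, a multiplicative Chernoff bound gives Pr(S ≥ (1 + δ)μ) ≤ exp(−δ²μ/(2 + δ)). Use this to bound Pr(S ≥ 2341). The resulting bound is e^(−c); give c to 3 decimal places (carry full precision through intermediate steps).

35.235

Write 2341 = (1 + δ)μ, so δ = 2341/1952.071 − 1 = 0.1992392…
Then the exponent is δ²μ/(2 + δ) = (2341 − μ)² / (μ·(2 + δ)) = 35.234863.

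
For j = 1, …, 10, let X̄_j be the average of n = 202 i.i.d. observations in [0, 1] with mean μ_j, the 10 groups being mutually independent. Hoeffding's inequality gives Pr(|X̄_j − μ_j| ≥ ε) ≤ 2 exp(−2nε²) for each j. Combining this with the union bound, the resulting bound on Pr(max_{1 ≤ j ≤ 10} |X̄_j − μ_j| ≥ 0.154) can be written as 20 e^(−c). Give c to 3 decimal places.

Union bound over the 10 events: Pr(max_{1 ≤ j ≤ 10} |X̄_j − μ_j| ≥ 0.154) ≤ 10·2·exp(−2nε²) = 20 exp(−2·202·0.154²).
So c = 2·202·0.154² = 9.5813.

9.581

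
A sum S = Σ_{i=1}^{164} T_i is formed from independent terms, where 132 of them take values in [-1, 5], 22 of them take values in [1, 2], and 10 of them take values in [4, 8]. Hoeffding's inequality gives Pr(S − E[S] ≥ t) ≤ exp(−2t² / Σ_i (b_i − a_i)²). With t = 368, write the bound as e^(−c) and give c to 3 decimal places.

54.894

Σ(b_i − a_i)² = 132·6² + 22·1² + 10·4² = 4934.
c = 2t² / 4934 = 2·368² / 4934 = 54.8942.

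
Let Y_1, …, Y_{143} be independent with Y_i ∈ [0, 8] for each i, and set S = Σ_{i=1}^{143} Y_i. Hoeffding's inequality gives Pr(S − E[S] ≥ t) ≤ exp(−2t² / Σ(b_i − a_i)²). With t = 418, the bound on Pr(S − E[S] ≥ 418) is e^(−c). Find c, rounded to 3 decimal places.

Σ(b_i − a_i)² = 143·(8)² = 9152.
c = 2t²/9152 = 2·418²/9152 = 38.1827.

38.183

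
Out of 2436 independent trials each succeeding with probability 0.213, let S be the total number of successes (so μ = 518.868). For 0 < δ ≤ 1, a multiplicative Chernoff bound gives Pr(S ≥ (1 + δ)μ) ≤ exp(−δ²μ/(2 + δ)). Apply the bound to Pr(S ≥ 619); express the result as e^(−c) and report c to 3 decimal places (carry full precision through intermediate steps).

8.812

Write 619 = (1 + δ)μ, so δ = 619/518.868 − 1 = 0.1929816…
Then the exponent is δ²μ/(2 + δ) = (619 − μ)² / (μ·(2 + δ)) = 8.811582.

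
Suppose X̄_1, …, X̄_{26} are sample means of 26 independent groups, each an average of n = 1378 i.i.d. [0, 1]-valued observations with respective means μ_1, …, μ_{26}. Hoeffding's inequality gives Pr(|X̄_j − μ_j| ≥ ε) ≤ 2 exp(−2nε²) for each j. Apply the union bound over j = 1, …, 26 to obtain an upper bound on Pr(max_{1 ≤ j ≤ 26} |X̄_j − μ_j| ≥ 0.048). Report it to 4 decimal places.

Per-experiment Hoeffding bound: 2·exp(−2·1378·0.048²) = 2·exp(−6.34982) = 0.0034941.
Union bound over 26 events: 26·0.0034941 = 0.09085.

0.0908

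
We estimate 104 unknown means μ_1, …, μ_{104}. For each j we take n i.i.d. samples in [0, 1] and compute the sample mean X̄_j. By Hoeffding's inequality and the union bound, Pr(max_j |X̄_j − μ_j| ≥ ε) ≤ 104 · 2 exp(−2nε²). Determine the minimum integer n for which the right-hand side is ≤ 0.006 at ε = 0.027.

7170

Need 2·104·exp(−2nε²) ≤ 0.006, i.e. exp(−2nε²) ≤ 0.006/208.
So 2nε² ≥ ln(208/0.006) = 10.453534.
Hence n ≥ 10.453534/(2·0.027²) = 7169.776.
The smallest integer n is 7170.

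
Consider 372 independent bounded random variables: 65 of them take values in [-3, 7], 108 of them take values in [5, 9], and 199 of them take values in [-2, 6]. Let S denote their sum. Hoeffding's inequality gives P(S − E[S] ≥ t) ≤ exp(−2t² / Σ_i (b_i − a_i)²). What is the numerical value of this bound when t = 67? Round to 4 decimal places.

Σ(b_i − a_i)² = 65·10² + 108·4² + 199·8² = 20964.
Exponent = 2·67² / 20964 = 0.42826.
Bound = exp(−0.42826) = 0.65164.

0.6516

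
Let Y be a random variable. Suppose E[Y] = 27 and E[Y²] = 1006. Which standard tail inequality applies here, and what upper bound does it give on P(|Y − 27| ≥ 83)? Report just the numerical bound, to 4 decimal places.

0.0402

The first two moments determine the variance, so Chebyshev's inequality is the sharpest standard bound available.
Var(Y) = E[Y²] − (E[Y])² = 1006 − 729 = 277.
Chebyshev's inequality: P(|Y − μ| ≥ t) ≤ Var(Y)/t² = 277/6889 = 0.0402.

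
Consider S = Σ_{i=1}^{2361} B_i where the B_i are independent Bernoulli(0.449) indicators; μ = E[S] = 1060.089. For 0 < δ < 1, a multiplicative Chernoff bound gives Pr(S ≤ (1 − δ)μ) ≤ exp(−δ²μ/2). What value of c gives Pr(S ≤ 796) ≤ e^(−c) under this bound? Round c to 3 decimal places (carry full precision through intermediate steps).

32.895

Write 796 = (1 − δ)μ, so δ = 1 − 796/1060.089 = 0.2491196…
Then the exponent is δ²μ/2 = (μ − 796)²/(2μ) = 32.894880.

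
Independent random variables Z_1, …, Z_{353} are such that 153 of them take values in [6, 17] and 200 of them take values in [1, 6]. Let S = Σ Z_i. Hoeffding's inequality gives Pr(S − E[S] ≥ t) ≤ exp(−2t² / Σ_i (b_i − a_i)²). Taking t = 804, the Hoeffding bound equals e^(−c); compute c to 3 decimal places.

Σ(b_i − a_i)² = 153·11² + 200·5² = 23513.
c = 2t² / 23513 = 2·804² / 23513 = 54.9837.

54.984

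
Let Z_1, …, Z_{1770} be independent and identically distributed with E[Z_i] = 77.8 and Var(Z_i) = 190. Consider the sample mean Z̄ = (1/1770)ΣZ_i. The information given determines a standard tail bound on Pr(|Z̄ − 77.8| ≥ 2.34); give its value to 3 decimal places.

With mean and variance of each term known, Chebyshev's inequality bounds the deviation of the sum (or sample mean).
Var(Z̄) = Var(Z_i)/n = 190/1770 = 0.10734.
Chebyshev: Pr(|Z̄ − 77.8| ≥ 2.34) ≤ Var(Z̄)/(2.34)² = 190/(1770·2.34²) = 0.0196.

0.020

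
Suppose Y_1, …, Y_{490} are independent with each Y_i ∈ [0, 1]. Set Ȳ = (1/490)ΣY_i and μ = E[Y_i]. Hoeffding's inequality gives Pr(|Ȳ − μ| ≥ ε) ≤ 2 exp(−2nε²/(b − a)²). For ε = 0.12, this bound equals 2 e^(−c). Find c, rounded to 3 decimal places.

c = 2nε²/(b − a)² = 2·490·0.12² / 1² = 14.1120.

14.112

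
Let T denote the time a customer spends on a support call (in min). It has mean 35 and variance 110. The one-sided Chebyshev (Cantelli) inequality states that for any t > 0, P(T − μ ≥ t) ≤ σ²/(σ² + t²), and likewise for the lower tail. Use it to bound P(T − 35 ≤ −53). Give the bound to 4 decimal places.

0.0377

Here σ² = 110 and t = 53, so σ² + t² = 2919.
Cantelli's bound: 110/2919 = 0.0377.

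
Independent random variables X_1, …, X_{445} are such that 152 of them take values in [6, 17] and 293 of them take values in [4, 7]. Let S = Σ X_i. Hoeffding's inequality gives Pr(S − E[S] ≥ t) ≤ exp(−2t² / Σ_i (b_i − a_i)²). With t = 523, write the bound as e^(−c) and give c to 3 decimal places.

Σ(b_i − a_i)² = 152·11² + 293·3² = 21029.
c = 2t² / 21029 = 2·523² / 21029 = 26.0145.

26.014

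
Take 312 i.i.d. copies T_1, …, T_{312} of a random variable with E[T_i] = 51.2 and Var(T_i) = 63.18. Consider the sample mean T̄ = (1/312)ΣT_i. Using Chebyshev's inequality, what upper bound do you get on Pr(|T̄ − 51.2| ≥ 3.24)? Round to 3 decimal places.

0.019

Var(T̄) = Var(T_i)/n = 63.18/312 = 0.2025.
Chebyshev: Pr(|T̄ − 51.2| ≥ 3.24) ≤ Var(T̄)/(3.24)² = 63.18/(312·3.24²) = 0.0193.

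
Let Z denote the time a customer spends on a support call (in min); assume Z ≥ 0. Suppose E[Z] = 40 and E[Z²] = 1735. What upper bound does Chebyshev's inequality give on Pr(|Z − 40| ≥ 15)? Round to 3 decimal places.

Var(Z) = E[Z²] − (E[Z])² = 1735 − 1600 = 135.
Chebyshev's inequality: Pr(|Z − μ| ≥ t) ≤ Var(Z)/t² = 135/225 = 0.6000.

0.600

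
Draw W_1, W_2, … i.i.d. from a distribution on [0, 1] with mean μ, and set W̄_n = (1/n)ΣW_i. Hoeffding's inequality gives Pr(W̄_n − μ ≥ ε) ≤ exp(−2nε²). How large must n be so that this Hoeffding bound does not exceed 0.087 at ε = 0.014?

6230

Require exp(−2nε²) ≤ 0.087, i.e. 2nε² ≥ ln(1/0.087) = 2.441847.
So n ≥ 2.441847 / (2·0.014²) = 6229.202.
The smallest integer n is 6230.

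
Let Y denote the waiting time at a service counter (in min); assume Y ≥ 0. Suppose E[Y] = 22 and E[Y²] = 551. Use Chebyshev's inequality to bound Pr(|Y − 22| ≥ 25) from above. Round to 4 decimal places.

0.1072

Var(Y) = E[Y²] − (E[Y])² = 551 − 484 = 67.
Chebyshev's inequality: Pr(|Y − μ| ≥ t) ≤ Var(Y)/t² = 67/625 = 0.1072.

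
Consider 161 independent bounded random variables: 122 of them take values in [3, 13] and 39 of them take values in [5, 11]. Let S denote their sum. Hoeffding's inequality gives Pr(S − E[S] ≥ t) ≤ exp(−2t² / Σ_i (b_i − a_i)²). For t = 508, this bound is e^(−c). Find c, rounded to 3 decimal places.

37.939

Σ(b_i − a_i)² = 122·10² + 39·6² = 13604.
c = 2t² / 13604 = 2·508² / 13604 = 37.9394.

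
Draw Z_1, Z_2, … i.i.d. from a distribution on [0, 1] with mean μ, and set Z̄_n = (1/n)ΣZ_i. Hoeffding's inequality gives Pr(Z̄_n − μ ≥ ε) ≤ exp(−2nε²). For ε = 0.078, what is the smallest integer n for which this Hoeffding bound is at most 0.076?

212

Require exp(−2nε²) ≤ 0.076, i.e. 2nε² ≥ ln(1/0.076) = 2.577022.
So n ≥ 2.577022 / (2·0.078²) = 211.787.
The smallest integer n is 212.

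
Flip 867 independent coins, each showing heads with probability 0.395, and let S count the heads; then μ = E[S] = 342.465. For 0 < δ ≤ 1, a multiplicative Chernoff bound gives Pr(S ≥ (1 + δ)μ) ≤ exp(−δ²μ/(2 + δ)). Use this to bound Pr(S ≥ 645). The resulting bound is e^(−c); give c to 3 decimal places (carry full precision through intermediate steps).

Write 645 = (1 + δ)μ, so δ = 645/342.465 − 1 = 0.8834041…
Then the exponent is δ²μ/(2 + δ) = (645 − μ)² / (μ·(2 + δ)) = 92.689286.

92.689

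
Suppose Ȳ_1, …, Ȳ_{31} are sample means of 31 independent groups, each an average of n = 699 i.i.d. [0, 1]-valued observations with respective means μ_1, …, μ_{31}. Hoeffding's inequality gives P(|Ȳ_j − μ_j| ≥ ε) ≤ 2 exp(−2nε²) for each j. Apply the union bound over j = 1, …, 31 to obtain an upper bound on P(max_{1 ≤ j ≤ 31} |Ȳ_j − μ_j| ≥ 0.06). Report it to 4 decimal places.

Per-experiment Hoeffding bound: 2·exp(−2·699·0.06²) = 2·exp(−5.03280) = 0.013041.
Union bound over 31 events: 31·0.013041 = 0.40427.

0.4043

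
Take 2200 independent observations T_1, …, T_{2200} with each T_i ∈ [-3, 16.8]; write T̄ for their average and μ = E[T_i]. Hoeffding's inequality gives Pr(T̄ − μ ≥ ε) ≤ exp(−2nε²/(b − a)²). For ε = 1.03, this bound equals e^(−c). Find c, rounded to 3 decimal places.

11.907

c = 2nε²/(b − a)² = 2·2200·1.03² / 19.8² = 11.9068.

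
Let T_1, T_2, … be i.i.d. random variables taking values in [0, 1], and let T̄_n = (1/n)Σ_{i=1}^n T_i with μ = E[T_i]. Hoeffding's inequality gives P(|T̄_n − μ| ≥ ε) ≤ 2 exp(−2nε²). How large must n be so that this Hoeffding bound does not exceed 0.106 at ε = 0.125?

94

Require 2·exp(−2nε²) ≤ 0.106, i.e. 2nε² ≥ ln(2/0.106) = 2.937463.
So n ≥ 2.937463 / (2·0.125²) = 93.999.
The smallest integer n is 94.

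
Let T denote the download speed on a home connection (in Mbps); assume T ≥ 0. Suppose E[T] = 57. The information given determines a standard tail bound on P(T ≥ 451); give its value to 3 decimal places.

Only the mean of a non-negative variable is known, so Markov's inequality is the applicable tail bound.
Markov's inequality: for a non-negative random variable, P(T ≥ a) ≤ E[T]/a.
Here E[T] = 57 and a = 451, so the bound is 57/451 = 0.1264.

0.126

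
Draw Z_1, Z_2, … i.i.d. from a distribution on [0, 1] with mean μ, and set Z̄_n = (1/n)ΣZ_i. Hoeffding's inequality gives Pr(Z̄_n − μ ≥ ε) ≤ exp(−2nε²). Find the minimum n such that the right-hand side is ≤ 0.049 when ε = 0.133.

86

Require exp(−2nε²) ≤ 0.049, i.e. 2nε² ≥ ln(1/0.049) = 3.015935.
So n ≥ 3.015935 / (2·0.133²) = 85.249.
The smallest integer n is 86.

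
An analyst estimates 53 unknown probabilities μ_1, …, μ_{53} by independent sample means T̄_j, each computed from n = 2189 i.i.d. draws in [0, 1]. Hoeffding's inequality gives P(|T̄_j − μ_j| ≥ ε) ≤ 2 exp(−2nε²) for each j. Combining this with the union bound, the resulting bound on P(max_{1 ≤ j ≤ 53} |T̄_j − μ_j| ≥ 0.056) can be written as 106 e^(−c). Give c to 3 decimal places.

Union bound over the 53 events: P(max_{1 ≤ j ≤ 53} |T̄_j − μ_j| ≥ 0.056) ≤ 53·2·exp(−2nε²) = 106 exp(−2·2189·0.056²).
So c = 2·2189·0.056² = 13.7294.

13.729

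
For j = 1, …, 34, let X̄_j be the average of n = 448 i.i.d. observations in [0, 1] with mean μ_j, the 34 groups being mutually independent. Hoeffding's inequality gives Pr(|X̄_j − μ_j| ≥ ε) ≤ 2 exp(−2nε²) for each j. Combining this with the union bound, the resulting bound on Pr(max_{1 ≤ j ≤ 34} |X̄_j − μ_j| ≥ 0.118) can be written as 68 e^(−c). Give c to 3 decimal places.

12.476

Union bound over the 34 events: Pr(max_{1 ≤ j ≤ 34} |X̄_j − μ_j| ≥ 0.118) ≤ 34·2·exp(−2nε²) = 68 exp(−2·448·0.118²).
So c = 2·448·0.118² = 12.4759.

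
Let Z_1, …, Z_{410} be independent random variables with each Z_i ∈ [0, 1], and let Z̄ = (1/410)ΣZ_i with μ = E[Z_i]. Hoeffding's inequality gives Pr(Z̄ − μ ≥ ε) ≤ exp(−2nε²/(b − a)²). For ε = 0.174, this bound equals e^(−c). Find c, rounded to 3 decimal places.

c = 2nε²/(b − a)² = 2·410·0.174² / 1² = 24.8263.

24.826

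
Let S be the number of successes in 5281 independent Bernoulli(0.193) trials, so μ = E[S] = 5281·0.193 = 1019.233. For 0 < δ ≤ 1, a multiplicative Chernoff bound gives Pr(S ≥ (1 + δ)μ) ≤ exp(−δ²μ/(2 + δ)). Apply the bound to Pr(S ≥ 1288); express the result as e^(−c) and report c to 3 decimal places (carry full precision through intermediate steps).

31.308

Write 1288 = (1 + δ)μ, so δ = 1288/1019.233 − 1 = 0.2636953…
Then the exponent is δ²μ/(2 + δ) = (1288 − μ)² / (μ·(2 + δ)) = 31.308368.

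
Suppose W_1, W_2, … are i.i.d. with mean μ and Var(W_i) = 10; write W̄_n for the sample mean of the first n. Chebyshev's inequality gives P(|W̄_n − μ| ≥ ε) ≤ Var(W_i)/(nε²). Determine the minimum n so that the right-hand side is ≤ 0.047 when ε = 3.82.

15

Require 10/(n·3.82²) ≤ 0.047, i.e. n ≥ 10/(0.047·3.82²) = 14.581.
The smallest integer n is 15.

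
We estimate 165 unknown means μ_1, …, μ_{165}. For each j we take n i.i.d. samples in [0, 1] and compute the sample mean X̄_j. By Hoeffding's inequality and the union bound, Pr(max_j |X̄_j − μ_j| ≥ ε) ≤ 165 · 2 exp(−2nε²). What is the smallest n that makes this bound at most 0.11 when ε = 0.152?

Need 2·165·exp(−2nε²) ≤ 0.11, i.e. exp(−2nε²) ≤ 0.11/330.
So 2nε² ≥ ln(330/0.11) = 8.006368.
Hence n ≥ 8.006368/(2·0.152²) = 173.268.
The smallest integer n is 174.

174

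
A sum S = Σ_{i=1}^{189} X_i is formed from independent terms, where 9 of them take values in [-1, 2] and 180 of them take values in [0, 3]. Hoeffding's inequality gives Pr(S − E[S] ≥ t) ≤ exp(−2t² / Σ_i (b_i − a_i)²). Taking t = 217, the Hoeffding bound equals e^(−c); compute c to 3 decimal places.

55.366

Σ(b_i − a_i)² = 9·3² + 180·3² = 1701.
c = 2t² / 1701 = 2·217² / 1701 = 55.3663.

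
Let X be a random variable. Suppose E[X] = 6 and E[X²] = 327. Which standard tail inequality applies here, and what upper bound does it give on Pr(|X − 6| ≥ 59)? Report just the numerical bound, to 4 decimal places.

0.0836

The first two moments determine the variance, so Chebyshev's inequality is the sharpest standard bound available.
Var(X) = E[X²] − (E[X])² = 327 − 36 = 291.
Chebyshev's inequality: Pr(|X − μ| ≥ t) ≤ Var(X)/t² = 291/3481 = 0.0836.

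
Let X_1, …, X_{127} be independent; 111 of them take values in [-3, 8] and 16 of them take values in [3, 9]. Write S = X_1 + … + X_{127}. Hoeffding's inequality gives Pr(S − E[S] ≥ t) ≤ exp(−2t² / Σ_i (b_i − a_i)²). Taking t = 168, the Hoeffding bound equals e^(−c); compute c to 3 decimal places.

4.030

Σ(b_i − a_i)² = 111·11² + 16·6² = 14007.
c = 2t² / 14007 = 2·168² / 14007 = 4.0300.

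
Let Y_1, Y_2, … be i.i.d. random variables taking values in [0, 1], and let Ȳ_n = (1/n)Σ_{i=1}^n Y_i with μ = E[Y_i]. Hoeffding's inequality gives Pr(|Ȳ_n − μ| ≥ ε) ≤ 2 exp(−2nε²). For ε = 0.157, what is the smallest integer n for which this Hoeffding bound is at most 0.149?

Require 2·exp(−2nε²) ≤ 0.149, i.e. 2nε² ≥ ln(2/0.149) = 2.596956.
So n ≥ 2.596956 / (2·0.157²) = 52.679.
The smallest integer n is 53.

53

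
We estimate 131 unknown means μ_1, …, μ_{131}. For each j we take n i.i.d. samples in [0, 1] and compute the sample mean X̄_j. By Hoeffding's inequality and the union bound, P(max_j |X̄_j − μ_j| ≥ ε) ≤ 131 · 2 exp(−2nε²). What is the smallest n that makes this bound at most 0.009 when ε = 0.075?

914

Need 2·131·exp(−2nε²) ≤ 0.009, i.e. exp(−2nε²) ≤ 0.009/262.
So 2nε² ≥ ln(262/0.009) = 10.278875.
Hence n ≥ 10.278875/(2·0.075²) = 913.678.
The smallest integer n is 914.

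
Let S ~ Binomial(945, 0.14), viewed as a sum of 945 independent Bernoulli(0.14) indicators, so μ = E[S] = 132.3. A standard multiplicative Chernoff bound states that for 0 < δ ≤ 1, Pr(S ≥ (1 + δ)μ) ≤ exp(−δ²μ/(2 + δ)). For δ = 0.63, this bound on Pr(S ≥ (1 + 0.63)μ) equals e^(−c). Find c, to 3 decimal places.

c = δ²μ/(2 + δ) = 0.63²·132.3/(2 + 0.63) = 19.9657.

19.966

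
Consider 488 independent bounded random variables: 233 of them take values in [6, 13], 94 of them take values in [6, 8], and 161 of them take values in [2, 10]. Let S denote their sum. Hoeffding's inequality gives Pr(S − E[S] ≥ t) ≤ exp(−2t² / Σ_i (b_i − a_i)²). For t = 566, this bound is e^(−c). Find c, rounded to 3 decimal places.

28.995

Σ(b_i − a_i)² = 233·7² + 94·2² + 161·8² = 22097.
c = 2t² / 22097 = 2·566² / 22097 = 28.9954.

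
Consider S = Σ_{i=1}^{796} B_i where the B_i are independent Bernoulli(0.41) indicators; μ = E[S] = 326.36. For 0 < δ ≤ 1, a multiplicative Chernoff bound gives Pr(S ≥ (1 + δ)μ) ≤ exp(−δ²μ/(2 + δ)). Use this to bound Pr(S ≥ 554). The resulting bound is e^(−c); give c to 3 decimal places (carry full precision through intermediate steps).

Write 554 = (1 + δ)μ, so δ = 554/326.36 − 1 = 0.6975119…
Then the exponent is δ²μ/(2 + δ) = (554 − μ)² / (μ·(2 + δ)) = 58.862249.

58.862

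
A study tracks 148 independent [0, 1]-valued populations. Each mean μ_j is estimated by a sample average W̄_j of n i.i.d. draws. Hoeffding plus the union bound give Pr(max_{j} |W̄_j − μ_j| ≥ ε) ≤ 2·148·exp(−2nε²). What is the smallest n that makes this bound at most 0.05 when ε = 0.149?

Need 2·148·exp(−2nε²) ≤ 0.05, i.e. exp(−2nε²) ≤ 0.05/296.
So 2nε² ≥ ln(296/0.05) = 8.686092.
Hence n ≥ 8.686092/(2·0.149²) = 195.624.
The smallest integer n is 196.

196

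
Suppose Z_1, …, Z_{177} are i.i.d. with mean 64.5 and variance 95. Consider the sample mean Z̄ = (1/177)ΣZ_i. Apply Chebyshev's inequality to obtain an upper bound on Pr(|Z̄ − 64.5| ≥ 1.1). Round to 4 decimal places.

0.4436

Var(Z̄) = Var(Z_i)/n = 95/177 = 0.53672.
Chebyshev: Pr(|Z̄ − 64.5| ≥ 1.1) ≤ Var(Z̄)/(1.1)² = 95/(177·1.1²) = 0.4436.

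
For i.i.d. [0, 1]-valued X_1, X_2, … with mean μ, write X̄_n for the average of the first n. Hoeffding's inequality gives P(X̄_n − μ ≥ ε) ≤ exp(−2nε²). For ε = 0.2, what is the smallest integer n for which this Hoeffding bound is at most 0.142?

25

Require exp(−2nε²) ≤ 0.142, i.e. 2nε² ≥ ln(1/0.142) = 1.951928.
So n ≥ 1.951928 / (2·0.2²) = 24.399.
The smallest integer n is 25.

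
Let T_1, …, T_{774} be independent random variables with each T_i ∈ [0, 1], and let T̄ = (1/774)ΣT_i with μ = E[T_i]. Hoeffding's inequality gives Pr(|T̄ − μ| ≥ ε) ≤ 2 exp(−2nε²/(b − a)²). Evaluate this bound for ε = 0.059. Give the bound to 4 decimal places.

Exponent: 2nε²/(b − a)² = 2·774·0.059² / 1² = 5.38859.
Bound = 2·exp(−5.38859) = 0.00914.

0.0091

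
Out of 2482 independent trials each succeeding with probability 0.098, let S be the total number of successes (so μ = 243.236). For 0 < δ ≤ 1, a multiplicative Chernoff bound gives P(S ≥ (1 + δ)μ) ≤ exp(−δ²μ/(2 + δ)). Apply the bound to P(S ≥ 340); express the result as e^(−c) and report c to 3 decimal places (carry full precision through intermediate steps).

16.054

Write 340 = (1 + δ)μ, so δ = 340/243.236 − 1 = 0.3978194…
Then the exponent is δ²μ/(2 + δ) = (340 − μ)² / (μ·(2 + δ)) = 16.054002.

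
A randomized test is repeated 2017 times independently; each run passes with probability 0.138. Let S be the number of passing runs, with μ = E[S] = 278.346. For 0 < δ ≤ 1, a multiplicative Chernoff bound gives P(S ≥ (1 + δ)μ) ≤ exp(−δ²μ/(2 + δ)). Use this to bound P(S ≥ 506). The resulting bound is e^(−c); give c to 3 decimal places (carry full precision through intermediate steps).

66.076

Write 506 = (1 + δ)μ, so δ = 506/278.346 − 1 = 0.8178813…
Then the exponent is δ²μ/(2 + δ) = (506 − μ)² / (μ·(2 + δ)) = 66.075869.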